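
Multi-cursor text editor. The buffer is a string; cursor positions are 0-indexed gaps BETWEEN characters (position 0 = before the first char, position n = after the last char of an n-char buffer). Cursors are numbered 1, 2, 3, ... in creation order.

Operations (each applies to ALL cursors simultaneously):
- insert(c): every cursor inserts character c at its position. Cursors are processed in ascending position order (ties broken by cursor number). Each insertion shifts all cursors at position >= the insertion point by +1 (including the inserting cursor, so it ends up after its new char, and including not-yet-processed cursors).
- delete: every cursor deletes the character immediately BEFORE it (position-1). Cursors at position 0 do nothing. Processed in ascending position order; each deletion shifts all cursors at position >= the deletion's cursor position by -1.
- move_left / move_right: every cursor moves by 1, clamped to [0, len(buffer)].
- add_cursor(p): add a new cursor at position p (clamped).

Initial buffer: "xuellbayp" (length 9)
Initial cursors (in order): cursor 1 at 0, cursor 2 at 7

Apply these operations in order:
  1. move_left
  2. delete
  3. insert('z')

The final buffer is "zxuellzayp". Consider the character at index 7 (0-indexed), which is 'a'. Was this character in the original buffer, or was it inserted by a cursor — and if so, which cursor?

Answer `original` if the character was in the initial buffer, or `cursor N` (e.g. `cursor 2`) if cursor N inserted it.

After op 1 (move_left): buffer="xuellbayp" (len 9), cursors c1@0 c2@6, authorship .........
After op 2 (delete): buffer="xuellayp" (len 8), cursors c1@0 c2@5, authorship ........
After op 3 (insert('z')): buffer="zxuellzayp" (len 10), cursors c1@1 c2@7, authorship 1.....2...
Authorship (.=original, N=cursor N): 1 . . . . . 2 . . .
Index 7: author = original

Answer: original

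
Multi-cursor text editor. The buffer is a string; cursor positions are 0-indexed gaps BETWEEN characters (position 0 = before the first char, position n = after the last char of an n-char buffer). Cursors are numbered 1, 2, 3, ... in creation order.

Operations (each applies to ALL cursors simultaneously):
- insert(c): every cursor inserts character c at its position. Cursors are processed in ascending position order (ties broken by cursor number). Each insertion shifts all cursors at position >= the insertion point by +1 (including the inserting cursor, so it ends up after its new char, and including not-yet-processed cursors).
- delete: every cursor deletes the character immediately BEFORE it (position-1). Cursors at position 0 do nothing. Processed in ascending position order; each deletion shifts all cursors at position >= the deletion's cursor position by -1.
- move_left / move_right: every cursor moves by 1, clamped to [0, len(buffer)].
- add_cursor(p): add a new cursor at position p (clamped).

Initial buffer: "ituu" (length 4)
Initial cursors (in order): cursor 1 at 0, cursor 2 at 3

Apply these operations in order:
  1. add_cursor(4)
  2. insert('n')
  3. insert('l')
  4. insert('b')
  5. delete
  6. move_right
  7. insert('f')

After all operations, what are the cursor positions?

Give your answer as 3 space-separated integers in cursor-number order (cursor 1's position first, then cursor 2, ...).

After op 1 (add_cursor(4)): buffer="ituu" (len 4), cursors c1@0 c2@3 c3@4, authorship ....
After op 2 (insert('n')): buffer="nitunun" (len 7), cursors c1@1 c2@5 c3@7, authorship 1...2.3
After op 3 (insert('l')): buffer="nlitunlunl" (len 10), cursors c1@2 c2@7 c3@10, authorship 11...22.33
After op 4 (insert('b')): buffer="nlbitunlbunlb" (len 13), cursors c1@3 c2@9 c3@13, authorship 111...222.333
After op 5 (delete): buffer="nlitunlunl" (len 10), cursors c1@2 c2@7 c3@10, authorship 11...22.33
After op 6 (move_right): buffer="nlitunlunl" (len 10), cursors c1@3 c2@8 c3@10, authorship 11...22.33
After op 7 (insert('f')): buffer="nliftunlufnlf" (len 13), cursors c1@4 c2@10 c3@13, authorship 11.1..22.2333

Answer: 4 10 13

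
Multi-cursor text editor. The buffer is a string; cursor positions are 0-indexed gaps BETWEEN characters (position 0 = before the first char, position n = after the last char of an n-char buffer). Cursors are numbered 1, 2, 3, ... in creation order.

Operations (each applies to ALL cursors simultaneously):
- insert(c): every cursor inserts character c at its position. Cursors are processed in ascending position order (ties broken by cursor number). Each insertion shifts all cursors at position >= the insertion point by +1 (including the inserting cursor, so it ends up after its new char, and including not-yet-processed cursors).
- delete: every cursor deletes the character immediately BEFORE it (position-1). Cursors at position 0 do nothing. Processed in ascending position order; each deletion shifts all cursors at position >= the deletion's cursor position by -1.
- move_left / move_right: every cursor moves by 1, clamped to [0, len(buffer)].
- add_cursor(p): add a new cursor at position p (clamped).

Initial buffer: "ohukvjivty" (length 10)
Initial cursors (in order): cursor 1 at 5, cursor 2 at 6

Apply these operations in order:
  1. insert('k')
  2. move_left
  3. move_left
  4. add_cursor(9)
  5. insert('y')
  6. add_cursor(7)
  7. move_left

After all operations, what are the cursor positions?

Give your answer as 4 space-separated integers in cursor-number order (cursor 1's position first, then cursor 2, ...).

Answer: 4 7 11 6

Derivation:
After op 1 (insert('k')): buffer="ohukvkjkivty" (len 12), cursors c1@6 c2@8, authorship .....1.2....
After op 2 (move_left): buffer="ohukvkjkivty" (len 12), cursors c1@5 c2@7, authorship .....1.2....
After op 3 (move_left): buffer="ohukvkjkivty" (len 12), cursors c1@4 c2@6, authorship .....1.2....
After op 4 (add_cursor(9)): buffer="ohukvkjkivty" (len 12), cursors c1@4 c2@6 c3@9, authorship .....1.2....
After op 5 (insert('y')): buffer="ohukyvkyjkiyvty" (len 15), cursors c1@5 c2@8 c3@12, authorship ....1.12.2.3...
After op 6 (add_cursor(7)): buffer="ohukyvkyjkiyvty" (len 15), cursors c1@5 c4@7 c2@8 c3@12, authorship ....1.12.2.3...
After op 7 (move_left): buffer="ohukyvkyjkiyvty" (len 15), cursors c1@4 c4@6 c2@7 c3@11, authorship ....1.12.2.3...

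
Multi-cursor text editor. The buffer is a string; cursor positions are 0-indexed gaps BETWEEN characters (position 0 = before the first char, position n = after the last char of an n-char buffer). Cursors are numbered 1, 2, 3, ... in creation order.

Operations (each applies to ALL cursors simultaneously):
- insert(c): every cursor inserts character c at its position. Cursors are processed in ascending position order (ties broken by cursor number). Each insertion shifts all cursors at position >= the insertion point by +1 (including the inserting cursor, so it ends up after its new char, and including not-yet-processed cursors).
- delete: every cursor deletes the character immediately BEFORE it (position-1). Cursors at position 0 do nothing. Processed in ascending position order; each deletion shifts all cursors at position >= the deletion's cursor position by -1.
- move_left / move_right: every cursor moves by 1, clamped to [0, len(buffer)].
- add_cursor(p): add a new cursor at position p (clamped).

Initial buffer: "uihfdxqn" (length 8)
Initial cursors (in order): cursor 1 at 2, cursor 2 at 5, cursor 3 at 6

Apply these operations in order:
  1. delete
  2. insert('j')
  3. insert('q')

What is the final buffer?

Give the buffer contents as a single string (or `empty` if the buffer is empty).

After op 1 (delete): buffer="uhfqn" (len 5), cursors c1@1 c2@3 c3@3, authorship .....
After op 2 (insert('j')): buffer="ujhfjjqn" (len 8), cursors c1@2 c2@6 c3@6, authorship .1..23..
After op 3 (insert('q')): buffer="ujqhfjjqqqn" (len 11), cursors c1@3 c2@9 c3@9, authorship .11..2323..

Answer: ujqhfjjqqqn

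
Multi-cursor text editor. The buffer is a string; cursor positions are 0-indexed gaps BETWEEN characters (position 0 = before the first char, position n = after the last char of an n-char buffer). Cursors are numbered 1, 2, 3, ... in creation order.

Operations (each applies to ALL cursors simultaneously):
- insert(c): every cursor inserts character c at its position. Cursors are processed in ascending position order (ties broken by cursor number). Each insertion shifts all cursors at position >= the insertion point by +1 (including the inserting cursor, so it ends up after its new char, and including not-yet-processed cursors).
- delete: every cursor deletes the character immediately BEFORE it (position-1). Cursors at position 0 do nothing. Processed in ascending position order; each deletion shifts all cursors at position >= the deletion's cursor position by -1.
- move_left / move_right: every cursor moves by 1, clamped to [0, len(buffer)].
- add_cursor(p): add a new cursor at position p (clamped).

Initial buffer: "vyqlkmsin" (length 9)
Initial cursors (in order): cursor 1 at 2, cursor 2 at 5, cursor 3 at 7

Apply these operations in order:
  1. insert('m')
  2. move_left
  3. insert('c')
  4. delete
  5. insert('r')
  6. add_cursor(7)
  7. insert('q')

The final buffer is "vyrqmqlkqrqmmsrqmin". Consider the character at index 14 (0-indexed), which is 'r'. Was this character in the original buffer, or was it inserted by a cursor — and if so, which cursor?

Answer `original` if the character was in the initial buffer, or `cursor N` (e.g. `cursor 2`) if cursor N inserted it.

Answer: cursor 3

Derivation:
After op 1 (insert('m')): buffer="vymqlkmmsmin" (len 12), cursors c1@3 c2@7 c3@10, authorship ..1...2..3..
After op 2 (move_left): buffer="vymqlkmmsmin" (len 12), cursors c1@2 c2@6 c3@9, authorship ..1...2..3..
After op 3 (insert('c')): buffer="vycmqlkcmmscmin" (len 15), cursors c1@3 c2@8 c3@12, authorship ..11...22..33..
After op 4 (delete): buffer="vymqlkmmsmin" (len 12), cursors c1@2 c2@6 c3@9, authorship ..1...2..3..
After op 5 (insert('r')): buffer="vyrmqlkrmmsrmin" (len 15), cursors c1@3 c2@8 c3@12, authorship ..11...22..33..
After op 6 (add_cursor(7)): buffer="vyrmqlkrmmsrmin" (len 15), cursors c1@3 c4@7 c2@8 c3@12, authorship ..11...22..33..
After op 7 (insert('q')): buffer="vyrqmqlkqrqmmsrqmin" (len 19), cursors c1@4 c4@9 c2@11 c3@16, authorship ..111...4222..333..
Authorship (.=original, N=cursor N): . . 1 1 1 . . . 4 2 2 2 . . 3 3 3 . .
Index 14: author = 3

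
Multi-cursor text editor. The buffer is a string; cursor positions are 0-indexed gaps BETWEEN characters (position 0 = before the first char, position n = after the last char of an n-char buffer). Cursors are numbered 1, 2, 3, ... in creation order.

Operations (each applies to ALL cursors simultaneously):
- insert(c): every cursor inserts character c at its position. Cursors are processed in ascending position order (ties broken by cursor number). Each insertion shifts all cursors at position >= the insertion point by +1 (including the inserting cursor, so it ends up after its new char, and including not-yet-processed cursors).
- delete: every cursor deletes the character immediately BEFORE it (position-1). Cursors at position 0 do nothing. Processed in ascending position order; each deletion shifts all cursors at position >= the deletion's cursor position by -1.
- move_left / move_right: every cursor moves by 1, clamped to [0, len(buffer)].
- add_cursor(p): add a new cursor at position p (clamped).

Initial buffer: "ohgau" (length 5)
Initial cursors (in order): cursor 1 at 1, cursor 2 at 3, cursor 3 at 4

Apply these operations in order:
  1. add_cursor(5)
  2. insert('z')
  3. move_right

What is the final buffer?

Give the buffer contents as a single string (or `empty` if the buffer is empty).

Answer: ozhgzazuz

Derivation:
After op 1 (add_cursor(5)): buffer="ohgau" (len 5), cursors c1@1 c2@3 c3@4 c4@5, authorship .....
After op 2 (insert('z')): buffer="ozhgzazuz" (len 9), cursors c1@2 c2@5 c3@7 c4@9, authorship .1..2.3.4
After op 3 (move_right): buffer="ozhgzazuz" (len 9), cursors c1@3 c2@6 c3@8 c4@9, authorship .1..2.3.4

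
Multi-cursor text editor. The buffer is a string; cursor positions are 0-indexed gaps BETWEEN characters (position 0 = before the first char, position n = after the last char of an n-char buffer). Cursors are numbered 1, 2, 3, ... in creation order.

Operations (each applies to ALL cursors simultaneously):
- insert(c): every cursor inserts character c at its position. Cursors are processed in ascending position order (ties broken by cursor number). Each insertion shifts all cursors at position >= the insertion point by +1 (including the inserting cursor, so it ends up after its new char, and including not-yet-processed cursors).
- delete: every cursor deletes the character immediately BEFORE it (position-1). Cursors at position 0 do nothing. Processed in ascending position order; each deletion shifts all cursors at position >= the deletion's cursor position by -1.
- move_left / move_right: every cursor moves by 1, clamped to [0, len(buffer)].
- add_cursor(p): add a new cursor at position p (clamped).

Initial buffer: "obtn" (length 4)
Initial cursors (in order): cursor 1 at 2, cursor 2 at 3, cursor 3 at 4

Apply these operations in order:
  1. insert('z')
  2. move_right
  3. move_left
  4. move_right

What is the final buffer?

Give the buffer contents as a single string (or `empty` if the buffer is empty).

Answer: obztznz

Derivation:
After op 1 (insert('z')): buffer="obztznz" (len 7), cursors c1@3 c2@5 c3@7, authorship ..1.2.3
After op 2 (move_right): buffer="obztznz" (len 7), cursors c1@4 c2@6 c3@7, authorship ..1.2.3
After op 3 (move_left): buffer="obztznz" (len 7), cursors c1@3 c2@5 c3@6, authorship ..1.2.3
After op 4 (move_right): buffer="obztznz" (len 7), cursors c1@4 c2@6 c3@7, authorship ..1.2.3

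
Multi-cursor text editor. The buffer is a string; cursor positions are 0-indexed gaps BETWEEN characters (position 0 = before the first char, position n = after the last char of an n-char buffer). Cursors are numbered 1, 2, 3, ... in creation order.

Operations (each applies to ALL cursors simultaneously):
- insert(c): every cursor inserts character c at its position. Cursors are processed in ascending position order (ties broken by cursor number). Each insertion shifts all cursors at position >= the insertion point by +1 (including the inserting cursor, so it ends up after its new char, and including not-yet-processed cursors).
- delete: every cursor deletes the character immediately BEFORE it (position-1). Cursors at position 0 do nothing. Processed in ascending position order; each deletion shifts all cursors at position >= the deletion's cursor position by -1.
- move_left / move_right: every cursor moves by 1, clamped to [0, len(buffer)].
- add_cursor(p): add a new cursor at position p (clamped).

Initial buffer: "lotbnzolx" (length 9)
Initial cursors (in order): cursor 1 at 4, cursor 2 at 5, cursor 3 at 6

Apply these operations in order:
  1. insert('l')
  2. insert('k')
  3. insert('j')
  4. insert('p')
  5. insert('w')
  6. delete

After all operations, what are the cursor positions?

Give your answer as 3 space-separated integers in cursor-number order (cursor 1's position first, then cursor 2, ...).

Answer: 8 13 18

Derivation:
After op 1 (insert('l')): buffer="lotblnlzlolx" (len 12), cursors c1@5 c2@7 c3@9, authorship ....1.2.3...
After op 2 (insert('k')): buffer="lotblknlkzlkolx" (len 15), cursors c1@6 c2@9 c3@12, authorship ....11.22.33...
After op 3 (insert('j')): buffer="lotblkjnlkjzlkjolx" (len 18), cursors c1@7 c2@11 c3@15, authorship ....111.222.333...
After op 4 (insert('p')): buffer="lotblkjpnlkjpzlkjpolx" (len 21), cursors c1@8 c2@13 c3@18, authorship ....1111.2222.3333...
After op 5 (insert('w')): buffer="lotblkjpwnlkjpwzlkjpwolx" (len 24), cursors c1@9 c2@15 c3@21, authorship ....11111.22222.33333...
After op 6 (delete): buffer="lotblkjpnlkjpzlkjpolx" (len 21), cursors c1@8 c2@13 c3@18, authorship ....1111.2222.3333...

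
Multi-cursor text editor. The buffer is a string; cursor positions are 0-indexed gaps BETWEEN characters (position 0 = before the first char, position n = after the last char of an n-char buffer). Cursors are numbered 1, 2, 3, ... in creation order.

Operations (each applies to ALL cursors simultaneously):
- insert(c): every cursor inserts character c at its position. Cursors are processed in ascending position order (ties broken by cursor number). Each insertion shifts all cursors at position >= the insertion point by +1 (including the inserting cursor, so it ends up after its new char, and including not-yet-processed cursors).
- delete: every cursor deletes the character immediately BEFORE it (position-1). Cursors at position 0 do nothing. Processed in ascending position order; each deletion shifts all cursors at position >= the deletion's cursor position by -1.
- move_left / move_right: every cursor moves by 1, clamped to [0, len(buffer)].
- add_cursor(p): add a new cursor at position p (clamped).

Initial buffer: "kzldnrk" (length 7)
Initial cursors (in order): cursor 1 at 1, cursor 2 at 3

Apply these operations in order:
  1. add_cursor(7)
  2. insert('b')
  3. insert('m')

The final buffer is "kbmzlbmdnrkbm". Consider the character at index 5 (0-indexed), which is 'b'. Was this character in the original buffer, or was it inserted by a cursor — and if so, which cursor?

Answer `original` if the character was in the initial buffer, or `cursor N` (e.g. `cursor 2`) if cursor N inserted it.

Answer: cursor 2

Derivation:
After op 1 (add_cursor(7)): buffer="kzldnrk" (len 7), cursors c1@1 c2@3 c3@7, authorship .......
After op 2 (insert('b')): buffer="kbzlbdnrkb" (len 10), cursors c1@2 c2@5 c3@10, authorship .1..2....3
After op 3 (insert('m')): buffer="kbmzlbmdnrkbm" (len 13), cursors c1@3 c2@7 c3@13, authorship .11..22....33
Authorship (.=original, N=cursor N): . 1 1 . . 2 2 . . . . 3 3
Index 5: author = 2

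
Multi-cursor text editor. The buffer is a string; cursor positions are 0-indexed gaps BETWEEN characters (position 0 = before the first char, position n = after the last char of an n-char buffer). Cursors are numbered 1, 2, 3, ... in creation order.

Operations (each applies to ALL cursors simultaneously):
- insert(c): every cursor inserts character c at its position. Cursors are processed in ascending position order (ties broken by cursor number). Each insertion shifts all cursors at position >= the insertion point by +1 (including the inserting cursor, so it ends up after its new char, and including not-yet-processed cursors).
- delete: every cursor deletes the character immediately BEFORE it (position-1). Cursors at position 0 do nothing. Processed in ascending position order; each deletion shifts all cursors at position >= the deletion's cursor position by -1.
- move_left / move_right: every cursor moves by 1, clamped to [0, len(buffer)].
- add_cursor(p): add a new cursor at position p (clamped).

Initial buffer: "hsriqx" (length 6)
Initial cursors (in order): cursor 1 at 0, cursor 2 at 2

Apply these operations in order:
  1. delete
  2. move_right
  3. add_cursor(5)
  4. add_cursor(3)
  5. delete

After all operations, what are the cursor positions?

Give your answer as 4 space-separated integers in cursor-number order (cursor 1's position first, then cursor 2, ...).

Answer: 0 0 1 0

Derivation:
After op 1 (delete): buffer="hriqx" (len 5), cursors c1@0 c2@1, authorship .....
After op 2 (move_right): buffer="hriqx" (len 5), cursors c1@1 c2@2, authorship .....
After op 3 (add_cursor(5)): buffer="hriqx" (len 5), cursors c1@1 c2@2 c3@5, authorship .....
After op 4 (add_cursor(3)): buffer="hriqx" (len 5), cursors c1@1 c2@2 c4@3 c3@5, authorship .....
After op 5 (delete): buffer="q" (len 1), cursors c1@0 c2@0 c4@0 c3@1, authorship .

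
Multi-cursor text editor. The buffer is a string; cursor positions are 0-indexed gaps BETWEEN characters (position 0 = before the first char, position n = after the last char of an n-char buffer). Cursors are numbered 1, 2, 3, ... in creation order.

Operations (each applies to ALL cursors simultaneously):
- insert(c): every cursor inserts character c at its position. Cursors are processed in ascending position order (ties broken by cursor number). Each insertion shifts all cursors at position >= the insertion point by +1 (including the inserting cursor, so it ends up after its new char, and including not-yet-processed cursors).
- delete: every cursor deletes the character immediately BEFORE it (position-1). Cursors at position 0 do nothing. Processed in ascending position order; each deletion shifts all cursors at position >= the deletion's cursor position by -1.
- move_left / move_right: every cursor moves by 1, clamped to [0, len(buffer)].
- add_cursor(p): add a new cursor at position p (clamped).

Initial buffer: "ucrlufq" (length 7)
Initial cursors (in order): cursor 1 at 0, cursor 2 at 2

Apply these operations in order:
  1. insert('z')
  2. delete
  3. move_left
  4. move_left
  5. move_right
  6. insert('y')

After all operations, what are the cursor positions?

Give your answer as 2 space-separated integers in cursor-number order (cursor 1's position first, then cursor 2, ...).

Answer: 3 3

Derivation:
After op 1 (insert('z')): buffer="zuczrlufq" (len 9), cursors c1@1 c2@4, authorship 1..2.....
After op 2 (delete): buffer="ucrlufq" (len 7), cursors c1@0 c2@2, authorship .......
After op 3 (move_left): buffer="ucrlufq" (len 7), cursors c1@0 c2@1, authorship .......
After op 4 (move_left): buffer="ucrlufq" (len 7), cursors c1@0 c2@0, authorship .......
After op 5 (move_right): buffer="ucrlufq" (len 7), cursors c1@1 c2@1, authorship .......
After op 6 (insert('y')): buffer="uyycrlufq" (len 9), cursors c1@3 c2@3, authorship .12......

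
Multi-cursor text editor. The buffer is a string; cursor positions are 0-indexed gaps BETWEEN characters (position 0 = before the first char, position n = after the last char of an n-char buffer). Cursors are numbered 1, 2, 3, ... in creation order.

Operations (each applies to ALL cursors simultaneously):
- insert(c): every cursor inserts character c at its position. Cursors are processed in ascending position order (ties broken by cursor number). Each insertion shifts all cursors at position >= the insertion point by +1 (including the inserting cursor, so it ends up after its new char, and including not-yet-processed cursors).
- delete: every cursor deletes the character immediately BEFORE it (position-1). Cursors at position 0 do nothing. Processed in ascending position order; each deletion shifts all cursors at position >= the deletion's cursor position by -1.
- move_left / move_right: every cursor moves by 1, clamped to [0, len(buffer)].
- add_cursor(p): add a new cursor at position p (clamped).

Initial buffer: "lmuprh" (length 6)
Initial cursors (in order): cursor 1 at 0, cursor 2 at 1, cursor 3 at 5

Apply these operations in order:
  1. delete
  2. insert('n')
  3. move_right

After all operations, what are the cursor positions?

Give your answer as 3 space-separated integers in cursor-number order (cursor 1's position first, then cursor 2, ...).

Answer: 3 3 7

Derivation:
After op 1 (delete): buffer="muph" (len 4), cursors c1@0 c2@0 c3@3, authorship ....
After op 2 (insert('n')): buffer="nnmupnh" (len 7), cursors c1@2 c2@2 c3@6, authorship 12...3.
After op 3 (move_right): buffer="nnmupnh" (len 7), cursors c1@3 c2@3 c3@7, authorship 12...3.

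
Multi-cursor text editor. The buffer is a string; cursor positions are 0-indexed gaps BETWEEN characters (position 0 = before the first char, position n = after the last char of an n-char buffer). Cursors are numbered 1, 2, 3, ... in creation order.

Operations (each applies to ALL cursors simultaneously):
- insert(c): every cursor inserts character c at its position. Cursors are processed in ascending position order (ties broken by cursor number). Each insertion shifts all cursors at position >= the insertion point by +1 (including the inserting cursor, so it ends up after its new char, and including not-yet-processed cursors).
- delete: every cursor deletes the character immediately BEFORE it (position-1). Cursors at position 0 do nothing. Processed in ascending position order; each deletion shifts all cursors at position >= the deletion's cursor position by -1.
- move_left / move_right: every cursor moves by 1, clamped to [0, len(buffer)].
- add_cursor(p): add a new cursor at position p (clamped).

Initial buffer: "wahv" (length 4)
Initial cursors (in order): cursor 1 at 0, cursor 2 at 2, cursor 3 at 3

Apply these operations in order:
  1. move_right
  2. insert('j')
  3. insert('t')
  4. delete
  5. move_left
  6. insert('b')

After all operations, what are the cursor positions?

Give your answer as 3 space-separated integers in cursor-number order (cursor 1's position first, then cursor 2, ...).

After op 1 (move_right): buffer="wahv" (len 4), cursors c1@1 c2@3 c3@4, authorship ....
After op 2 (insert('j')): buffer="wjahjvj" (len 7), cursors c1@2 c2@5 c3@7, authorship .1..2.3
After op 3 (insert('t')): buffer="wjtahjtvjt" (len 10), cursors c1@3 c2@7 c3@10, authorship .11..22.33
After op 4 (delete): buffer="wjahjvj" (len 7), cursors c1@2 c2@5 c3@7, authorship .1..2.3
After op 5 (move_left): buffer="wjahjvj" (len 7), cursors c1@1 c2@4 c3@6, authorship .1..2.3
After op 6 (insert('b')): buffer="wbjahbjvbj" (len 10), cursors c1@2 c2@6 c3@9, authorship .11..22.33

Answer: 2 6 9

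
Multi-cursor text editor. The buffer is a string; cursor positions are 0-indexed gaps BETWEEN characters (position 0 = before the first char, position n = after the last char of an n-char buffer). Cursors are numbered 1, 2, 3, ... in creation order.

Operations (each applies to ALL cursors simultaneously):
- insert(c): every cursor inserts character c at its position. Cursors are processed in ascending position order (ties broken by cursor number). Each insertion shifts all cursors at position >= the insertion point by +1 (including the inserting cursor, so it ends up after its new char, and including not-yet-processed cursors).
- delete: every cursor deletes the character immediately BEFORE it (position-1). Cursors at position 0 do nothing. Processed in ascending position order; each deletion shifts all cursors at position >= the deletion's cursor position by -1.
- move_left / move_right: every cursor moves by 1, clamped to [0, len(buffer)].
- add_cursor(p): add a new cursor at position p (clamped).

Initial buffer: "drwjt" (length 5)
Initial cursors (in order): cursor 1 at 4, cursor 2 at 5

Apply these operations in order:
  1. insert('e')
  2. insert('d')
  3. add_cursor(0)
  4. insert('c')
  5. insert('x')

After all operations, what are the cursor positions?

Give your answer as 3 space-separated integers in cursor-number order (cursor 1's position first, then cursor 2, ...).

Answer: 10 15 2

Derivation:
After op 1 (insert('e')): buffer="drwjete" (len 7), cursors c1@5 c2@7, authorship ....1.2
After op 2 (insert('d')): buffer="drwjedted" (len 9), cursors c1@6 c2@9, authorship ....11.22
After op 3 (add_cursor(0)): buffer="drwjedted" (len 9), cursors c3@0 c1@6 c2@9, authorship ....11.22
After op 4 (insert('c')): buffer="cdrwjedctedc" (len 12), cursors c3@1 c1@8 c2@12, authorship 3....111.222
After op 5 (insert('x')): buffer="cxdrwjedcxtedcx" (len 15), cursors c3@2 c1@10 c2@15, authorship 33....1111.2222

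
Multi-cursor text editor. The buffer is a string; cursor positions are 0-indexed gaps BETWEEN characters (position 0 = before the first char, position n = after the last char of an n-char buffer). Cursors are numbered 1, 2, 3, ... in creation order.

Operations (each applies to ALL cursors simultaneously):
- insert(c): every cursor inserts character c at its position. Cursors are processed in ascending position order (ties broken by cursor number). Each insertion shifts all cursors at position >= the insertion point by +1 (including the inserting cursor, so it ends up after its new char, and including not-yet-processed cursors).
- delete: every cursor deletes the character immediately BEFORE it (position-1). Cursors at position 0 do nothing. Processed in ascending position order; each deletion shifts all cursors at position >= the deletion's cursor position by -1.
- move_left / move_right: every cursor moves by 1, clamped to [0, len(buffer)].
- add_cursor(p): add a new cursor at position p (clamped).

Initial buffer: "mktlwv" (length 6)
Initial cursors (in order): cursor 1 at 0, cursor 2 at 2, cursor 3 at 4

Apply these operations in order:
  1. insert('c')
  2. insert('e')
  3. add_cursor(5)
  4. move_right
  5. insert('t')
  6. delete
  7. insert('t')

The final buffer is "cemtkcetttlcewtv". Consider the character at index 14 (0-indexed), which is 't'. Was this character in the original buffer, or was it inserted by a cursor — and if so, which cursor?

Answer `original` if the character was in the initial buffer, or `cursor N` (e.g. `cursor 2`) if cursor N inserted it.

Answer: cursor 3

Derivation:
After op 1 (insert('c')): buffer="cmkctlcwv" (len 9), cursors c1@1 c2@4 c3@7, authorship 1..2..3..
After op 2 (insert('e')): buffer="cemkcetlcewv" (len 12), cursors c1@2 c2@6 c3@10, authorship 11..22..33..
After op 3 (add_cursor(5)): buffer="cemkcetlcewv" (len 12), cursors c1@2 c4@5 c2@6 c3@10, authorship 11..22..33..
After op 4 (move_right): buffer="cemkcetlcewv" (len 12), cursors c1@3 c4@6 c2@7 c3@11, authorship 11..22..33..
After op 5 (insert('t')): buffer="cemtkcetttlcewtv" (len 16), cursors c1@4 c4@8 c2@10 c3@15, authorship 11.1.224.2.33.3.
After op 6 (delete): buffer="cemkcetlcewv" (len 12), cursors c1@3 c4@6 c2@7 c3@11, authorship 11..22..33..
After op 7 (insert('t')): buffer="cemtkcetttlcewtv" (len 16), cursors c1@4 c4@8 c2@10 c3@15, authorship 11.1.224.2.33.3.
Authorship (.=original, N=cursor N): 1 1 . 1 . 2 2 4 . 2 . 3 3 . 3 .
Index 14: author = 3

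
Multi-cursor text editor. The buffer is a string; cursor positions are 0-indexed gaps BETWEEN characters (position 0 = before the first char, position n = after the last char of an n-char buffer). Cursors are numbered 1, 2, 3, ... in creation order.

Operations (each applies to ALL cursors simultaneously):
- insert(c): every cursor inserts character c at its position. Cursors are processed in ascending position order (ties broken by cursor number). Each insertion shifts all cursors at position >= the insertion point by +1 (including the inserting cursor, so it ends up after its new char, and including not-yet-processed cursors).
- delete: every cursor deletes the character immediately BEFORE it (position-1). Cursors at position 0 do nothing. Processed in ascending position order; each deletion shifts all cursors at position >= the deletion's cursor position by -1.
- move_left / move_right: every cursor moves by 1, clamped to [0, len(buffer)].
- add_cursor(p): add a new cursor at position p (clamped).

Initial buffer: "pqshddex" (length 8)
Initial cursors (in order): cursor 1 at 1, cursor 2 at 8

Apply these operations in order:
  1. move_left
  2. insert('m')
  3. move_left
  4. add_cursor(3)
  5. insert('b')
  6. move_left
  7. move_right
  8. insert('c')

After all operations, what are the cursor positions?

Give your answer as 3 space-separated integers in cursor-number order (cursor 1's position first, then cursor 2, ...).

Answer: 2 14 7

Derivation:
After op 1 (move_left): buffer="pqshddex" (len 8), cursors c1@0 c2@7, authorship ........
After op 2 (insert('m')): buffer="mpqshddemx" (len 10), cursors c1@1 c2@9, authorship 1.......2.
After op 3 (move_left): buffer="mpqshddemx" (len 10), cursors c1@0 c2@8, authorship 1.......2.
After op 4 (add_cursor(3)): buffer="mpqshddemx" (len 10), cursors c1@0 c3@3 c2@8, authorship 1.......2.
After op 5 (insert('b')): buffer="bmpqbshddebmx" (len 13), cursors c1@1 c3@5 c2@11, authorship 11..3.....22.
After op 6 (move_left): buffer="bmpqbshddebmx" (len 13), cursors c1@0 c3@4 c2@10, authorship 11..3.....22.
After op 7 (move_right): buffer="bmpqbshddebmx" (len 13), cursors c1@1 c3@5 c2@11, authorship 11..3.....22.
After op 8 (insert('c')): buffer="bcmpqbcshddebcmx" (len 16), cursors c1@2 c3@7 c2@14, authorship 111..33.....222.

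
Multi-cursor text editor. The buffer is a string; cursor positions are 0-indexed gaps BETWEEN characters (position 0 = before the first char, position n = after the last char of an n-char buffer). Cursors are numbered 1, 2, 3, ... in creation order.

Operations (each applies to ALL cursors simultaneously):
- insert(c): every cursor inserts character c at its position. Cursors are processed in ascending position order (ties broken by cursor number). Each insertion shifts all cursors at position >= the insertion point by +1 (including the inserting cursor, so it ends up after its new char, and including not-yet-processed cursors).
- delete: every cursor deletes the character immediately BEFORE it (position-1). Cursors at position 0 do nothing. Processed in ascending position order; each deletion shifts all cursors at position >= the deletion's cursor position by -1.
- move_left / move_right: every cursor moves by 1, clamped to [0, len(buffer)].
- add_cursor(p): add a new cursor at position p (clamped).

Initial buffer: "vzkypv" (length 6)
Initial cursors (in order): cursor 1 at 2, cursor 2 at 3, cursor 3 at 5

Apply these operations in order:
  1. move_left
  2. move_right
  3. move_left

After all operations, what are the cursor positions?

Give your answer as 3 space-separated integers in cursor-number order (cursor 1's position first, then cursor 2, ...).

Answer: 1 2 4

Derivation:
After op 1 (move_left): buffer="vzkypv" (len 6), cursors c1@1 c2@2 c3@4, authorship ......
After op 2 (move_right): buffer="vzkypv" (len 6), cursors c1@2 c2@3 c3@5, authorship ......
After op 3 (move_left): buffer="vzkypv" (len 6), cursors c1@1 c2@2 c3@4, authorship ......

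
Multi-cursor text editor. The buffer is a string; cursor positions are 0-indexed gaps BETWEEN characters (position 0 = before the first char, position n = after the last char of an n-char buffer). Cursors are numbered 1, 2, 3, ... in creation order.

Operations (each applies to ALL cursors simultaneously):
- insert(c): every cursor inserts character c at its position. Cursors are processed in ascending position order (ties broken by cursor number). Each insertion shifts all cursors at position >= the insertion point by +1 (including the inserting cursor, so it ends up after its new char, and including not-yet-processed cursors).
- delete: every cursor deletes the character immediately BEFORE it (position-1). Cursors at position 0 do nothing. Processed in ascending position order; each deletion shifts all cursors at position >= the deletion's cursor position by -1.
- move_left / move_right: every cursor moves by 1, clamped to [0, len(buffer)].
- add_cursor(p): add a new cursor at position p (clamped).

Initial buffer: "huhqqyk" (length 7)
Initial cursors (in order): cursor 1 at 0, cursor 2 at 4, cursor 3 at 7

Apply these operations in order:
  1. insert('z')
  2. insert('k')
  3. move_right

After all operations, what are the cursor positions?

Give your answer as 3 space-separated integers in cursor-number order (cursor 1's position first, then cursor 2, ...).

After op 1 (insert('z')): buffer="zhuhqzqykz" (len 10), cursors c1@1 c2@6 c3@10, authorship 1....2...3
After op 2 (insert('k')): buffer="zkhuhqzkqykzk" (len 13), cursors c1@2 c2@8 c3@13, authorship 11....22...33
After op 3 (move_right): buffer="zkhuhqzkqykzk" (len 13), cursors c1@3 c2@9 c3@13, authorship 11....22...33

Answer: 3 9 13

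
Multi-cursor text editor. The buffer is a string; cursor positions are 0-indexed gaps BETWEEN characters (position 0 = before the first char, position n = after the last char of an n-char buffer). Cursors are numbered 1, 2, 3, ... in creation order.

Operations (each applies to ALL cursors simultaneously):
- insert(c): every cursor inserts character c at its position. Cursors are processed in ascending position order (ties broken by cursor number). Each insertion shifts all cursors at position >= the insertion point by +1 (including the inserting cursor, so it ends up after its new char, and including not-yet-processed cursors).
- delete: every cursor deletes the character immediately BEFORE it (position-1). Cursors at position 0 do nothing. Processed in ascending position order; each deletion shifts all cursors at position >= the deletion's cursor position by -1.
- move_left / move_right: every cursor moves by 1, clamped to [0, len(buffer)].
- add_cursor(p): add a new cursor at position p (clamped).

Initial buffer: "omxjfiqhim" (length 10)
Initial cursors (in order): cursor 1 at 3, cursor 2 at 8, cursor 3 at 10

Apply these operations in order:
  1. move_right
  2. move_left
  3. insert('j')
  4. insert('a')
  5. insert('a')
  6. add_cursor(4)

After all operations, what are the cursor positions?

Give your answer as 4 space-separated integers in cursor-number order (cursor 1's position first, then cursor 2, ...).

Answer: 6 14 18 4

Derivation:
After op 1 (move_right): buffer="omxjfiqhim" (len 10), cursors c1@4 c2@9 c3@10, authorship ..........
After op 2 (move_left): buffer="omxjfiqhim" (len 10), cursors c1@3 c2@8 c3@9, authorship ..........
After op 3 (insert('j')): buffer="omxjjfiqhjijm" (len 13), cursors c1@4 c2@10 c3@12, authorship ...1.....2.3.
After op 4 (insert('a')): buffer="omxjajfiqhjaijam" (len 16), cursors c1@5 c2@12 c3@15, authorship ...11.....22.33.
After op 5 (insert('a')): buffer="omxjaajfiqhjaaijaam" (len 19), cursors c1@6 c2@14 c3@18, authorship ...111.....222.333.
After op 6 (add_cursor(4)): buffer="omxjaajfiqhjaaijaam" (len 19), cursors c4@4 c1@6 c2@14 c3@18, authorship ...111.....222.333.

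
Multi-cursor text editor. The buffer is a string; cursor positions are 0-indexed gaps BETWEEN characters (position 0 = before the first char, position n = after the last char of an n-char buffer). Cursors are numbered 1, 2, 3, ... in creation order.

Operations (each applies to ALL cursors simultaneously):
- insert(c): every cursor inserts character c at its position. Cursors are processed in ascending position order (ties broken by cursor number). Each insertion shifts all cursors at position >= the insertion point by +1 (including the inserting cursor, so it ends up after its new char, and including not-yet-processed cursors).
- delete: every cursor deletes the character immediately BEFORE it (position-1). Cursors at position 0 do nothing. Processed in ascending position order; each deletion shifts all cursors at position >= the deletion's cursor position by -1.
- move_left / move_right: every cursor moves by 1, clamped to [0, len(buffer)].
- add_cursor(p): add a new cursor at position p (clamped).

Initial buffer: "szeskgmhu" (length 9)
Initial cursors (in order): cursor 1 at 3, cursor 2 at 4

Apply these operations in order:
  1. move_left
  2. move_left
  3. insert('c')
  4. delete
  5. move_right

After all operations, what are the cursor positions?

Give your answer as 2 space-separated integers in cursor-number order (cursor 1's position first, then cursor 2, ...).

Answer: 2 3

Derivation:
After op 1 (move_left): buffer="szeskgmhu" (len 9), cursors c1@2 c2@3, authorship .........
After op 2 (move_left): buffer="szeskgmhu" (len 9), cursors c1@1 c2@2, authorship .........
After op 3 (insert('c')): buffer="sczceskgmhu" (len 11), cursors c1@2 c2@4, authorship .1.2.......
After op 4 (delete): buffer="szeskgmhu" (len 9), cursors c1@1 c2@2, authorship .........
After op 5 (move_right): buffer="szeskgmhu" (len 9), cursors c1@2 c2@3, authorship .........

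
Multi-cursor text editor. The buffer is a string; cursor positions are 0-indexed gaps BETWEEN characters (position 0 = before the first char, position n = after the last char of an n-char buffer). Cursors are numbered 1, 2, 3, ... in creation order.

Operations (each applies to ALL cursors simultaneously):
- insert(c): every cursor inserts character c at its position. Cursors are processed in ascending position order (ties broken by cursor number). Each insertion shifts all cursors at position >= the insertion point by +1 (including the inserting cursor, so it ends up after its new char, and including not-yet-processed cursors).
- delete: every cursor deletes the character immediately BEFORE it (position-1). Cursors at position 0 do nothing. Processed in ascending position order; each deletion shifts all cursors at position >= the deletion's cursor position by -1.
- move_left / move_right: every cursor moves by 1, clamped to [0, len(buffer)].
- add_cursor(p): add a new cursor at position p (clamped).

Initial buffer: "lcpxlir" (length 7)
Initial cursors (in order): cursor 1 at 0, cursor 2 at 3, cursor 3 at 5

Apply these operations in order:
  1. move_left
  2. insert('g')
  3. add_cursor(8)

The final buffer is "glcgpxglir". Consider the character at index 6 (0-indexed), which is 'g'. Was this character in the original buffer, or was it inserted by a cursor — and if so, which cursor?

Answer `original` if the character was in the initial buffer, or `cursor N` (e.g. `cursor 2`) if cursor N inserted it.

After op 1 (move_left): buffer="lcpxlir" (len 7), cursors c1@0 c2@2 c3@4, authorship .......
After op 2 (insert('g')): buffer="glcgpxglir" (len 10), cursors c1@1 c2@4 c3@7, authorship 1..2..3...
After op 3 (add_cursor(8)): buffer="glcgpxglir" (len 10), cursors c1@1 c2@4 c3@7 c4@8, authorship 1..2..3...
Authorship (.=original, N=cursor N): 1 . . 2 . . 3 . . .
Index 6: author = 3

Answer: cursor 3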